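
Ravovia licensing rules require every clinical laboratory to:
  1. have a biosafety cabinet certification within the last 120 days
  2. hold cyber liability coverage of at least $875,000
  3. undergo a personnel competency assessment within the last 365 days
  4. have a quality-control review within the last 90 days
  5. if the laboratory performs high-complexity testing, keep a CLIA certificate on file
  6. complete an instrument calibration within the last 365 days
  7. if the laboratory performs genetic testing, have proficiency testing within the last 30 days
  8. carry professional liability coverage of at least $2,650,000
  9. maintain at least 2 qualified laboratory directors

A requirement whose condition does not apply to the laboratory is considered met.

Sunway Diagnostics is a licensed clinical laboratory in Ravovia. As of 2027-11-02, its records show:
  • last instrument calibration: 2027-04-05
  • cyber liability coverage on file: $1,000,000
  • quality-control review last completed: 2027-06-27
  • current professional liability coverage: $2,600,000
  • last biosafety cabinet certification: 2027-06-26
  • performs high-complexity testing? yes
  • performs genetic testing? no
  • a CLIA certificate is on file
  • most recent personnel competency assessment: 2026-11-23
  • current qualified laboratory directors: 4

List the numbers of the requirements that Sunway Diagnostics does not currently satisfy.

1, 4, 8

1. biosafety cabinet certification 129 days ago vs limit 120 → not met
2. cyber liability coverage $1,000,000 ≥ $875,000 → met
3. personnel competency assessment 344 days ago vs limit 365 → met
4. quality-control review 128 days ago vs limit 90 → not met
5. condition 'performs high-complexity testing' holds; CLIA certificate present → met
6. instrument calibration 211 days ago vs limit 365 → met
7. condition 'performs genetic testing' does not hold → requirement n/a → met
8. professional liability coverage $2,600,000 < $2,650,000 → not met
9. qualified laboratory directors 4 ≥ 2 → met
Not met: 1, 4, 8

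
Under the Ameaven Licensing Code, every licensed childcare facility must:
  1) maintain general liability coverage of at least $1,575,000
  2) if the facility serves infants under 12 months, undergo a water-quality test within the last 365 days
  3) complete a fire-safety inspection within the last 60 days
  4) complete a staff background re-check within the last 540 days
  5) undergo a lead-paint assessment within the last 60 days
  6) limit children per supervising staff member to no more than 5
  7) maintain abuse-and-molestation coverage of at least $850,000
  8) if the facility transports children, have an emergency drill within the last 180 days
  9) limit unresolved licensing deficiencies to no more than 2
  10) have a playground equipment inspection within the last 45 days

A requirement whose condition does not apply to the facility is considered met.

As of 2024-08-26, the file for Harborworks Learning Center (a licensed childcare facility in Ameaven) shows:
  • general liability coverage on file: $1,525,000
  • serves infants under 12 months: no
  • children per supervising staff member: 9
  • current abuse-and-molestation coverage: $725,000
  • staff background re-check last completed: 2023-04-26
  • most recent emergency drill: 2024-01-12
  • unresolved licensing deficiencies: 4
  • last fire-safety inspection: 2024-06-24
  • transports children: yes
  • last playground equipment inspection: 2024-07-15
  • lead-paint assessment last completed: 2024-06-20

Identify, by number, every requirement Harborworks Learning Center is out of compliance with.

1, 3, 5, 6, 7, 8, 9

1. general liability coverage $1,525,000 < $1,575,000 → not met
2. condition 'serves infants under 12 months' does not hold → requirement n/a → met
3. fire-safety inspection 63 days ago vs limit 60 → not met
4. staff background re-check 488 days ago vs limit 540 → met
5. lead-paint assessment 67 days ago vs limit 60 → not met
6. children per supervising staff member 9 > 5 → not met
7. abuse-and-molestation coverage $725,000 < $850,000 → not met
8. condition 'transports children' holds; emergency drill 227 days ago vs limit 180 → not met
9. unresolved licensing deficiencies 4 > 2 → not met
10. playground equipment inspection 42 days ago vs limit 45 → met
Not met: 1, 3, 5, 6, 7, 8, 9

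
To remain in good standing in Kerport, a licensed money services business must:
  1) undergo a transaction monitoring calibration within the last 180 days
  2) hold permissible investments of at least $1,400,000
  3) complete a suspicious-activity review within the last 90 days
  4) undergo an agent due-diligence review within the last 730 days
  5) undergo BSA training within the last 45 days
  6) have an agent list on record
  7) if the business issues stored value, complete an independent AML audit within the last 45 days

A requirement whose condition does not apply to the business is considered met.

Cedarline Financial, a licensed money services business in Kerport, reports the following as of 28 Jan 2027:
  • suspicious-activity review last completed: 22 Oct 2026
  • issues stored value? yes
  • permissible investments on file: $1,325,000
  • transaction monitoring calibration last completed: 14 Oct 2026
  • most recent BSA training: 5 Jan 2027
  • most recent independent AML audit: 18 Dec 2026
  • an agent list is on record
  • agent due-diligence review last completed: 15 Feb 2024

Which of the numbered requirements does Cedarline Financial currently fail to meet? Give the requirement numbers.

1. transaction monitoring calibration 106 days ago vs limit 180 → met
2. permissible investments $1,325,000 < $1,400,000 → not met
3. suspicious-activity review 98 days ago vs limit 90 → not met
4. agent due-diligence review 1078 days ago vs limit 730 → not met
5. BSA training 23 days ago vs limit 45 → met
6. agent list present → met
7. condition 'issues stored value' holds; independent AML audit 41 days ago vs limit 45 → met
Not met: 2, 3, 4

2, 3, 4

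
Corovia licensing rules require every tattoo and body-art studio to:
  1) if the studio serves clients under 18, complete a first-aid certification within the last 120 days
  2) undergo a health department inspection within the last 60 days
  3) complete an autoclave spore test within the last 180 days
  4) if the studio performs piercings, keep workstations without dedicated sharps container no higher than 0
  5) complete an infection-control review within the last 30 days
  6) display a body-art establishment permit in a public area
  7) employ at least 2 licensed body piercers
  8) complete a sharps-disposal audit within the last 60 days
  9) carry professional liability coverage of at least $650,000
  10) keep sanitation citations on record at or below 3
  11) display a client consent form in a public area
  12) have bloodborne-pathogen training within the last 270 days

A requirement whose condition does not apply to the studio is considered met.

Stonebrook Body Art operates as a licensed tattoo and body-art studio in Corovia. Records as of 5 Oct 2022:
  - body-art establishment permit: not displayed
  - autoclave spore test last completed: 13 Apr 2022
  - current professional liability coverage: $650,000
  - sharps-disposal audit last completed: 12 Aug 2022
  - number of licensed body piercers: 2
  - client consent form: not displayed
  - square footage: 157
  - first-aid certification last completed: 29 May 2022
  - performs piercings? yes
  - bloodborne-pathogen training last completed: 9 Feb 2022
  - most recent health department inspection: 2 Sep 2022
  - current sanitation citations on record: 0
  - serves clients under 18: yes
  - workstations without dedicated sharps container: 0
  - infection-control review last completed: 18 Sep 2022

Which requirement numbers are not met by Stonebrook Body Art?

1. condition 'serves clients under 18' holds; first-aid certification 129 days ago vs limit 120 → not met
2. health department inspection 33 days ago vs limit 60 → met
3. autoclave spore test 175 days ago vs limit 180 → met
4. condition 'performs piercings' holds; workstations without dedicated sharps container 0 ≤ 0 → met
5. infection-control review 17 days ago vs limit 30 → met
6. body-art establishment permit absent → not met
7. licensed body piercers 2 ≥ 2 → met
8. sharps-disposal audit 54 days ago vs limit 60 → met
9. professional liability coverage $650,000 ≥ $650,000 → met
10. sanitation citations on record 0 ≤ 3 → met
11. client consent form absent → not met
12. bloodborne-pathogen training 238 days ago vs limit 270 → met
Not met: 1, 6, 11

1, 6, 11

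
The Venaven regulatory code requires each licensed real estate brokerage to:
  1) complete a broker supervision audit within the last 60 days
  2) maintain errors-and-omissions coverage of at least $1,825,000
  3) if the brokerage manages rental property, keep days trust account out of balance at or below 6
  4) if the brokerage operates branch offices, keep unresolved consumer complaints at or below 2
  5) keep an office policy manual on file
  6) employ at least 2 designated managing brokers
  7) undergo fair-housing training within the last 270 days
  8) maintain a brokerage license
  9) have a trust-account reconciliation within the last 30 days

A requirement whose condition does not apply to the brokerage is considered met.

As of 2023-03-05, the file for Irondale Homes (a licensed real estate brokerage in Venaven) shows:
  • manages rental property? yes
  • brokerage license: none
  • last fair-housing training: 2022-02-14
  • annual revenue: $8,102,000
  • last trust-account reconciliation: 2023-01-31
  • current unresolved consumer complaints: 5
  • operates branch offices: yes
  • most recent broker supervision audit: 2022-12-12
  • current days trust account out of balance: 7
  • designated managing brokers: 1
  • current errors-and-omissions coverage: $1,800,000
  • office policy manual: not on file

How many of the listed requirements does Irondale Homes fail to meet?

9

1. broker supervision audit 83 days ago vs limit 60 → not met
2. errors-and-omissions coverage $1,800,000 < $1,825,000 → not met
3. condition 'manages rental property' holds; days trust account out of balance 7 > 6 → not met
4. condition 'operates branch offices' holds; unresolved consumer complaints 5 > 2 → not met
5. office policy manual absent → not met
6. designated managing brokers 1 < 2 → not met
7. fair-housing training 384 days ago vs limit 270 → not met
8. brokerage license absent → not met
9. trust-account reconciliation 33 days ago vs limit 30 → not met
Not met: 9 of 9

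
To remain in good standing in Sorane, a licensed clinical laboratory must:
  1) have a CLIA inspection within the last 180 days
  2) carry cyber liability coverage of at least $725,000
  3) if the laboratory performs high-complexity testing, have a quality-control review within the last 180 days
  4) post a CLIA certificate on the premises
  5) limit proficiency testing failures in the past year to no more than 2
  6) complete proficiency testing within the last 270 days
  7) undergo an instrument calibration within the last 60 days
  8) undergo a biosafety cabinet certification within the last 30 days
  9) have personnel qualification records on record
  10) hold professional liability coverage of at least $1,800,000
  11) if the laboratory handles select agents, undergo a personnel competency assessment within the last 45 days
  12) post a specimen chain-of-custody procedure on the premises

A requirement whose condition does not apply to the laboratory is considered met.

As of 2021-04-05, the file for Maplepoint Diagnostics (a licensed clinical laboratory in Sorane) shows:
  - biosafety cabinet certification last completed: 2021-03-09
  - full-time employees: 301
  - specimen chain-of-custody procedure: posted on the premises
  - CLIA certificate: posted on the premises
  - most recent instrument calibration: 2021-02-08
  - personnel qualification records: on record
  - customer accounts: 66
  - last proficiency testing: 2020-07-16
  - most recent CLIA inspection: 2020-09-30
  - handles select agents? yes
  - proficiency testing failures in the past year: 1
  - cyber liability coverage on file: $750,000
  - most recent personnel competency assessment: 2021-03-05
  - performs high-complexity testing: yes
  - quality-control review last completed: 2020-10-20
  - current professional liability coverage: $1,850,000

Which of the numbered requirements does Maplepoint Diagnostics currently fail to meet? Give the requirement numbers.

1. CLIA inspection 187 days ago vs limit 180 → not met
2. cyber liability coverage $750,000 ≥ $725,000 → met
3. condition 'performs high-complexity testing' holds; quality-control review 167 days ago vs limit 180 → met
4. CLIA certificate present → met
5. proficiency testing failures in the past year 1 ≤ 2 → met
6. proficiency testing 263 days ago vs limit 270 → met
7. instrument calibration 56 days ago vs limit 60 → met
8. biosafety cabinet certification 27 days ago vs limit 30 → met
9. personnel qualification records present → met
10. professional liability coverage $1,850,000 ≥ $1,800,000 → met
11. condition 'handles select agents' holds; personnel competency assessment 31 days ago vs limit 45 → met
12. specimen chain-of-custody procedure present → met
Not met: 1

1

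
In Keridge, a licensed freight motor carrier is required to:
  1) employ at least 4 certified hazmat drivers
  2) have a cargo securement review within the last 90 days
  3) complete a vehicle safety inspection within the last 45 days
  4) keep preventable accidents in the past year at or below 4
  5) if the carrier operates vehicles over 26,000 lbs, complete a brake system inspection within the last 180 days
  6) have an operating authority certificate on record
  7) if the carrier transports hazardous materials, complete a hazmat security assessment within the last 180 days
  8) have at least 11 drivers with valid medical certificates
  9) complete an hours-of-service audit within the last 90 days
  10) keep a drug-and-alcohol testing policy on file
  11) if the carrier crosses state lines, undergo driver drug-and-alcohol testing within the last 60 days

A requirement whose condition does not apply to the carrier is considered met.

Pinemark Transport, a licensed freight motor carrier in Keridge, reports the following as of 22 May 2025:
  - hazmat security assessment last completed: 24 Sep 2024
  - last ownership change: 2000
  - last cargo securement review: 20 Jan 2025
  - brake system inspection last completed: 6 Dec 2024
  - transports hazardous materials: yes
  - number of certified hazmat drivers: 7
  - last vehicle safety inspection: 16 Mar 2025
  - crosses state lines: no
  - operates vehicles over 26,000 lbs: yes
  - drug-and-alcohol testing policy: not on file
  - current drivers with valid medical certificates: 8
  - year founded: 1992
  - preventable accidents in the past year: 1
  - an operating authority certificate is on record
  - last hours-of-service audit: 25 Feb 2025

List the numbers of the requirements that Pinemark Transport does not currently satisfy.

1. certified hazmat drivers 7 ≥ 4 → met
2. cargo securement review 122 days ago vs limit 90 → not met
3. vehicle safety inspection 67 days ago vs limit 45 → not met
4. preventable accidents in the past year 1 ≤ 4 → met
5. condition 'operates vehicles over 26,000 lbs' holds; brake system inspection 167 days ago vs limit 180 → met
6. operating authority certificate present → met
7. condition 'transports hazardous materials' holds; hazmat security assessment 240 days ago vs limit 180 → not met
8. drivers with valid medical certificates 8 < 11 → not met
9. hours-of-service audit 86 days ago vs limit 90 → met
10. drug-and-alcohol testing policy absent → not met
11. condition 'crosses state lines' does not hold → requirement n/a → met
Not met: 2, 3, 7, 8, 10

2, 3, 7, 8, 10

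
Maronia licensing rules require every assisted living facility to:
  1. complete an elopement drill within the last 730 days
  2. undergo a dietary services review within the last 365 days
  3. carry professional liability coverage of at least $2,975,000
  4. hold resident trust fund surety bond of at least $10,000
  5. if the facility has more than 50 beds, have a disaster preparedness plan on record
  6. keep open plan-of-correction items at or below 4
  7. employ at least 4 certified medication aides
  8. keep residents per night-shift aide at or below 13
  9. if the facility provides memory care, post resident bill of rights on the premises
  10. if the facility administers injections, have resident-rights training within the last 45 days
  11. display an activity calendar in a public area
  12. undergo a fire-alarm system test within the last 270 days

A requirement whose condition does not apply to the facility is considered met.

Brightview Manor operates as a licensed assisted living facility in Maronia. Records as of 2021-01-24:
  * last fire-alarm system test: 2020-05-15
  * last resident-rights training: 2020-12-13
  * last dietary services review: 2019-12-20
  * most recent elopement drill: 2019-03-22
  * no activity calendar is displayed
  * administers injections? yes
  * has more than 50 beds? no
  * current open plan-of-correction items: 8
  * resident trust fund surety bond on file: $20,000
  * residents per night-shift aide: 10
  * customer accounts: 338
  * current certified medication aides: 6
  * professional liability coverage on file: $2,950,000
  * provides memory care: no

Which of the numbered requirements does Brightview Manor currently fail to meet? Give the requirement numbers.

1. elopement drill 674 days ago vs limit 730 → met
2. dietary services review 401 days ago vs limit 365 → not met
3. professional liability coverage $2,950,000 < $2,975,000 → not met
4. resident trust fund surety bond $20,000 ≥ $10,000 → met
5. condition 'has more than 50 beds' does not hold → requirement n/a → met
6. open plan-of-correction items 8 > 4 → not met
7. certified medication aides 6 ≥ 4 → met
8. residents per night-shift aide 10 ≤ 13 → met
9. condition 'provides memory care' does not hold → requirement n/a → met
10. condition 'administers injections' holds; resident-rights training 42 days ago vs limit 45 → met
11. activity calendar absent → not met
12. fire-alarm system test 254 days ago vs limit 270 → met
Not met: 2, 3, 6, 11

2, 3, 6, 11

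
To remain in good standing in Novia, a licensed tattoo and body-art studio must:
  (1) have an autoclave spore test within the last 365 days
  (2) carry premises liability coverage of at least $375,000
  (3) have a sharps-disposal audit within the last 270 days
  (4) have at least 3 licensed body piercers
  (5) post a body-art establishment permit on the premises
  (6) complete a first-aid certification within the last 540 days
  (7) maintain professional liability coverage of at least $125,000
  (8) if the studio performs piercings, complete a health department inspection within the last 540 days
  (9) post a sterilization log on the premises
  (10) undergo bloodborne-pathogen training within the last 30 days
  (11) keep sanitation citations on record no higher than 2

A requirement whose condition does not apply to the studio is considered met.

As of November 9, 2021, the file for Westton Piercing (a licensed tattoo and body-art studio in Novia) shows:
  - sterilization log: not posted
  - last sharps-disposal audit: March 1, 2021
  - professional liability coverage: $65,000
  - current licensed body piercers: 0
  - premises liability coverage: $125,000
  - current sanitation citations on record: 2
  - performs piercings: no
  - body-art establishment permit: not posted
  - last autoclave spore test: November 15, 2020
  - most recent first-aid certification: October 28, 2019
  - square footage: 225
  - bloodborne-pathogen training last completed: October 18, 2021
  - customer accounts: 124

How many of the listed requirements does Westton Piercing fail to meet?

1. autoclave spore test 359 days ago vs limit 365 → met
2. premises liability coverage $125,000 < $375,000 → not met
3. sharps-disposal audit 253 days ago vs limit 270 → met
4. licensed body piercers 0 < 3 → not met
5. body-art establishment permit absent → not met
6. first-aid certification 743 days ago vs limit 540 → not met
7. professional liability coverage $65,000 < $125,000 → not met
8. condition 'performs piercings' does not hold → requirement n/a → met
9. sterilization log absent → not met
10. bloodborne-pathogen training 22 days ago vs limit 30 → met
11. sanitation citations on record 2 ≤ 2 → met
Not met: 6 of 11

6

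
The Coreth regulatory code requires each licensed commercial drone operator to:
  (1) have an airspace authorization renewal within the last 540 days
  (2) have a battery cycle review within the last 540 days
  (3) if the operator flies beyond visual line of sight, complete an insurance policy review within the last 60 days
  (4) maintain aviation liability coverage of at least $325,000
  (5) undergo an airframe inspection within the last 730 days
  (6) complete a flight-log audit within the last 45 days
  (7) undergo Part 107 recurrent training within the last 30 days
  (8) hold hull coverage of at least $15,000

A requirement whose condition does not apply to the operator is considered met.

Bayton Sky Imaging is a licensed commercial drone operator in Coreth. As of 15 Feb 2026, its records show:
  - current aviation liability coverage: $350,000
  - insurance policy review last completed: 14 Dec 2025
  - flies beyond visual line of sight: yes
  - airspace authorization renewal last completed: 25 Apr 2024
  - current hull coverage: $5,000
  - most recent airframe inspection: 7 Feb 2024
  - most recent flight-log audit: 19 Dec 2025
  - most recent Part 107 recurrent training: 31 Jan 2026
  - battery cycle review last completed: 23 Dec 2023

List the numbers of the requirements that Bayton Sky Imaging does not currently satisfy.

1. airspace authorization renewal 661 days ago vs limit 540 → not met
2. battery cycle review 785 days ago vs limit 540 → not met
3. condition 'flies beyond visual line of sight' holds; insurance policy review 63 days ago vs limit 60 → not met
4. aviation liability coverage $350,000 ≥ $325,000 → met
5. airframe inspection 739 days ago vs limit 730 → not met
6. flight-log audit 58 days ago vs limit 45 → not met
7. Part 107 recurrent training 15 days ago vs limit 30 → met
8. hull coverage $5,000 < $15,000 → not met
Not met: 1, 2, 3, 5, 6, 8

1, 2, 3, 5, 6, 8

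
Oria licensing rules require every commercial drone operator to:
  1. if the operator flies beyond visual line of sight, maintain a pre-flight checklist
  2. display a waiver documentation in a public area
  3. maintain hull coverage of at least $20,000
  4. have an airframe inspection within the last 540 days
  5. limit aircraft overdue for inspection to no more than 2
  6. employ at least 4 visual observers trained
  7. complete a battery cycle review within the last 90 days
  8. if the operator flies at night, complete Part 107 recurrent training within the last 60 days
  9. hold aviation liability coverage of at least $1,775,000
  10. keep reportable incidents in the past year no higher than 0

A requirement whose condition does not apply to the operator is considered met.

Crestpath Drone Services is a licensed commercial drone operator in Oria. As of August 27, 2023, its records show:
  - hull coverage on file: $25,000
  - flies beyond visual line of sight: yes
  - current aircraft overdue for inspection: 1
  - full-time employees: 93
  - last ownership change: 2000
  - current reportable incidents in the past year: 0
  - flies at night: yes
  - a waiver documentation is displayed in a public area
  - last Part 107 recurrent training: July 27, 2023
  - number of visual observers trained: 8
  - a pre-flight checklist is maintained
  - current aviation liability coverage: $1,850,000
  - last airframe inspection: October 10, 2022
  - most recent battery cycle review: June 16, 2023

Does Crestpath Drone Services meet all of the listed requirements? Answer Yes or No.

Yes

1. condition 'flies beyond visual line of sight' holds; pre-flight checklist present → met
2. waiver documentation present → met
3. hull coverage $25,000 ≥ $20,000 → met
4. airframe inspection 321 days ago vs limit 540 → met
5. aircraft overdue for inspection 1 ≤ 2 → met
6. visual observers trained 8 ≥ 4 → met
7. battery cycle review 72 days ago vs limit 90 → met
8. condition 'flies at night' holds; Part 107 recurrent training 31 days ago vs limit 60 → met
9. aviation liability coverage $1,850,000 ≥ $1,775,000 → met
10. reportable incidents in the past year 0 ≤ 0 → met
All met.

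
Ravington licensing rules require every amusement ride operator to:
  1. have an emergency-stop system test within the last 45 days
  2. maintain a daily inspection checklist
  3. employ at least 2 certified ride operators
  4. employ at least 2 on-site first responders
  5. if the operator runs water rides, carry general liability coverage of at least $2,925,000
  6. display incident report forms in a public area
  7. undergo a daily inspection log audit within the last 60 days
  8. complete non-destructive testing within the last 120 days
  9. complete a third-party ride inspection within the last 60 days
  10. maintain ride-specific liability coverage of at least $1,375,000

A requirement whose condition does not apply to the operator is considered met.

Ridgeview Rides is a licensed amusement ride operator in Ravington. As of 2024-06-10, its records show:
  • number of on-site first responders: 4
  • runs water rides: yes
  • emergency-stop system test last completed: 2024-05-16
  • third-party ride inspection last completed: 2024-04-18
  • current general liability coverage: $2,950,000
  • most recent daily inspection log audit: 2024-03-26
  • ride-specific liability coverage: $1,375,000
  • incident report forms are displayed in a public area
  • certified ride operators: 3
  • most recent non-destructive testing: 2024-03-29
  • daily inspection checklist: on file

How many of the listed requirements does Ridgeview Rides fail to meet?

1. emergency-stop system test 25 days ago vs limit 45 → met
2. daily inspection checklist present → met
3. certified ride operators 3 ≥ 2 → met
4. on-site first responders 4 ≥ 2 → met
5. condition 'runs water rides' holds; general liability coverage $2,950,000 ≥ $2,925,000 → met
6. incident report forms present → met
7. daily inspection log audit 76 days ago vs limit 60 → not met
8. non-destructive testing 73 days ago vs limit 120 → met
9. third-party ride inspection 53 days ago vs limit 60 → met
10. ride-specific liability coverage $1,375,000 ≥ $1,375,000 → met
Not met: 1 of 10

1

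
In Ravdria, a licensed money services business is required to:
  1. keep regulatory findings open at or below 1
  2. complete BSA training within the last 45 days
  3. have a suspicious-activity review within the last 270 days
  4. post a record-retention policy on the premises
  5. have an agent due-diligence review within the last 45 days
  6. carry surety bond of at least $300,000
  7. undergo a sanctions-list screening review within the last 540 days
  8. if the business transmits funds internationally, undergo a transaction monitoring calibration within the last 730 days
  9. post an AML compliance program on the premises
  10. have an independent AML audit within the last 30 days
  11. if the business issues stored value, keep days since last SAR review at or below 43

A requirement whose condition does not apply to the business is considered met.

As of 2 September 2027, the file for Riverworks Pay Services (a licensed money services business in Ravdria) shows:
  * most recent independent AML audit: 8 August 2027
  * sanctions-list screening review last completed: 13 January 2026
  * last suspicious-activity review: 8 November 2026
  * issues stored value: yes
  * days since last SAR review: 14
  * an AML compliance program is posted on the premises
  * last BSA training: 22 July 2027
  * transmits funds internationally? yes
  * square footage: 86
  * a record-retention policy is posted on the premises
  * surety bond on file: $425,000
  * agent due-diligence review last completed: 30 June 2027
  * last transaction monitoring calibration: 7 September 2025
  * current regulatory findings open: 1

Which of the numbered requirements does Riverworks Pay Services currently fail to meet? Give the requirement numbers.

1. regulatory findings open 1 ≤ 1 → met
2. BSA training 42 days ago vs limit 45 → met
3. suspicious-activity review 298 days ago vs limit 270 → not met
4. record-retention policy present → met
5. agent due-diligence review 64 days ago vs limit 45 → not met
6. surety bond $425,000 ≥ $300,000 → met
7. sanctions-list screening review 597 days ago vs limit 540 → not met
8. condition 'transmits funds internationally' holds; transaction monitoring calibration 725 days ago vs limit 730 → met
9. AML compliance program present → met
10. independent AML audit 25 days ago vs limit 30 → met
11. condition 'issues stored value' holds; days since last SAR review 14 ≤ 43 → met
Not met: 3, 5, 7

3, 5, 7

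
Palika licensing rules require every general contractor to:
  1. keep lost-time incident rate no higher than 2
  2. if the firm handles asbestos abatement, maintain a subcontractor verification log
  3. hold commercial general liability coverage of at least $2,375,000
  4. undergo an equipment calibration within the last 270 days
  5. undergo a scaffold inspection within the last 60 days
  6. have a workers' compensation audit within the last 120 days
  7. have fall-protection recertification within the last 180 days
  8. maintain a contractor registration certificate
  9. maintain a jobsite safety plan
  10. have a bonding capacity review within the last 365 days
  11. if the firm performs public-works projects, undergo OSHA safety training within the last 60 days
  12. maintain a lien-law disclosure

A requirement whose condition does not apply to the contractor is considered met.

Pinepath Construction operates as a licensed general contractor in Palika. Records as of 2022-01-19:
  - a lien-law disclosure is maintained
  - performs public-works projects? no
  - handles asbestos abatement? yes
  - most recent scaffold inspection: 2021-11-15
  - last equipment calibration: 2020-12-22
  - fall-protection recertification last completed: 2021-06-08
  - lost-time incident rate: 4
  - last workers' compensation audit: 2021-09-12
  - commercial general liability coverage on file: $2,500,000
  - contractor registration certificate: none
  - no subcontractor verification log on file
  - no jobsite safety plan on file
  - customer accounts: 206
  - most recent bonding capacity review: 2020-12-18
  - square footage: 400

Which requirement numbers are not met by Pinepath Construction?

1, 2, 4, 5, 6, 7, 8, 9, 10

1. lost-time incident rate 4 > 2 → not met
2. condition 'handles asbestos abatement' holds; subcontractor verification log absent → not met
3. commercial general liability coverage $2,500,000 ≥ $2,375,000 → met
4. equipment calibration 393 days ago vs limit 270 → not met
5. scaffold inspection 65 days ago vs limit 60 → not met
6. workers' compensation audit 129 days ago vs limit 120 → not met
7. fall-protection recertification 225 days ago vs limit 180 → not met
8. contractor registration certificate absent → not met
9. jobsite safety plan absent → not met
10. bonding capacity review 397 days ago vs limit 365 → not met
11. condition 'performs public-works projects' does not hold → requirement n/a → met
12. lien-law disclosure present → met
Not met: 1, 2, 4, 5, 6, 7, 8, 9, 10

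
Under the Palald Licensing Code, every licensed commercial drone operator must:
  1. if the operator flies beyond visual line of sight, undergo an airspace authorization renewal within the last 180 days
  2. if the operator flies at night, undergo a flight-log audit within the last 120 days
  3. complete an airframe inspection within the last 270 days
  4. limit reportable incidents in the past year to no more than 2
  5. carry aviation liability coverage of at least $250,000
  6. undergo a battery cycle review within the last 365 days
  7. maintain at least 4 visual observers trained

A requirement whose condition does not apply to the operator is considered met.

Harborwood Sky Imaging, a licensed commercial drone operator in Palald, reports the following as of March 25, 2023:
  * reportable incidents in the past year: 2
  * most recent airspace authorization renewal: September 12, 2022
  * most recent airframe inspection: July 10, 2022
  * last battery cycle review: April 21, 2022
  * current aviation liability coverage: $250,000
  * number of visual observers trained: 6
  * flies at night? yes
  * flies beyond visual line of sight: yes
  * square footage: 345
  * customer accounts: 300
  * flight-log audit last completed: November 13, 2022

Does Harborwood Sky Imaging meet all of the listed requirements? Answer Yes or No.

No

1. condition 'flies beyond visual line of sight' holds; airspace authorization renewal 194 days ago vs limit 180 → not met
2. condition 'flies at night' holds; flight-log audit 132 days ago vs limit 120 → not met
3. airframe inspection 258 days ago vs limit 270 → met
4. reportable incidents in the past year 2 ≤ 2 → met
5. aviation liability coverage $250,000 ≥ $250,000 → met
6. battery cycle review 338 days ago vs limit 365 → met
7. visual observers trained 6 ≥ 4 → met
Not met: 1, 2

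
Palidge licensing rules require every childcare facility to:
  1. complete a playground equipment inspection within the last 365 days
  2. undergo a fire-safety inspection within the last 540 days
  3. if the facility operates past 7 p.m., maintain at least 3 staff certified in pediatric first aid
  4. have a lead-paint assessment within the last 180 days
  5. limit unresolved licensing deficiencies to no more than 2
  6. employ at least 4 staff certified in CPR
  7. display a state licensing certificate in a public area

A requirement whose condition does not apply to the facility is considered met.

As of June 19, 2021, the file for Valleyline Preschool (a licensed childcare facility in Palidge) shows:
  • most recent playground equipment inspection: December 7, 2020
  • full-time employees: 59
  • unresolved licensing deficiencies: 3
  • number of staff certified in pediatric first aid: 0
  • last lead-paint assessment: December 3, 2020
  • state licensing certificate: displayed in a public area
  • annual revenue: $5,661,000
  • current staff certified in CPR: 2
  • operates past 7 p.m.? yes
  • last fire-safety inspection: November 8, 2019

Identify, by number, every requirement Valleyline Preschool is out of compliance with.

1. playground equipment inspection 194 days ago vs limit 365 → met
2. fire-safety inspection 589 days ago vs limit 540 → not met
3. condition 'operates past 7 p.m.' holds; staff certified in pediatric first aid 0 < 3 → not met
4. lead-paint assessment 198 days ago vs limit 180 → not met
5. unresolved licensing deficiencies 3 > 2 → not met
6. staff certified in CPR 2 < 4 → not met
7. state licensing certificate present → met
Not met: 2, 3, 4, 5, 6

2, 3, 4, 5, 6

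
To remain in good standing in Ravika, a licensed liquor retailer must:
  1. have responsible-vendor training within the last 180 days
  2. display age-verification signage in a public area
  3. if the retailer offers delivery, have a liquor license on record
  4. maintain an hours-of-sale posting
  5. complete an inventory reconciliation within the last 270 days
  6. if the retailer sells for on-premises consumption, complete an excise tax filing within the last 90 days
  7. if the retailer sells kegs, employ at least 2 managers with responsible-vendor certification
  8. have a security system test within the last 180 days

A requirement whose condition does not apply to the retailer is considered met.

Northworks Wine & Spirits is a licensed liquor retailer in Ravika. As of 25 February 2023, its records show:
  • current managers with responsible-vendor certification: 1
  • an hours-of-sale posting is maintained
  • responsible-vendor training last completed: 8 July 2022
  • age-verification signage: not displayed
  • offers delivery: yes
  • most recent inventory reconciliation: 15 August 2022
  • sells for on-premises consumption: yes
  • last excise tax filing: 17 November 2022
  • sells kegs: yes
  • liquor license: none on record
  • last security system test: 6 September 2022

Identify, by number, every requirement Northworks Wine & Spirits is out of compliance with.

1. responsible-vendor training 232 days ago vs limit 180 → not met
2. age-verification signage absent → not met
3. condition 'offers delivery' holds; liquor license absent → not met
4. hours-of-sale posting present → met
5. inventory reconciliation 194 days ago vs limit 270 → met
6. condition 'sells for on-premises consumption' holds; excise tax filing 100 days ago vs limit 90 → not met
7. condition 'sells kegs' holds; managers with responsible-vendor certification 1 < 2 → not met
8. security system test 172 days ago vs limit 180 → met
Not met: 1, 2, 3, 6, 7

1, 2, 3, 6, 7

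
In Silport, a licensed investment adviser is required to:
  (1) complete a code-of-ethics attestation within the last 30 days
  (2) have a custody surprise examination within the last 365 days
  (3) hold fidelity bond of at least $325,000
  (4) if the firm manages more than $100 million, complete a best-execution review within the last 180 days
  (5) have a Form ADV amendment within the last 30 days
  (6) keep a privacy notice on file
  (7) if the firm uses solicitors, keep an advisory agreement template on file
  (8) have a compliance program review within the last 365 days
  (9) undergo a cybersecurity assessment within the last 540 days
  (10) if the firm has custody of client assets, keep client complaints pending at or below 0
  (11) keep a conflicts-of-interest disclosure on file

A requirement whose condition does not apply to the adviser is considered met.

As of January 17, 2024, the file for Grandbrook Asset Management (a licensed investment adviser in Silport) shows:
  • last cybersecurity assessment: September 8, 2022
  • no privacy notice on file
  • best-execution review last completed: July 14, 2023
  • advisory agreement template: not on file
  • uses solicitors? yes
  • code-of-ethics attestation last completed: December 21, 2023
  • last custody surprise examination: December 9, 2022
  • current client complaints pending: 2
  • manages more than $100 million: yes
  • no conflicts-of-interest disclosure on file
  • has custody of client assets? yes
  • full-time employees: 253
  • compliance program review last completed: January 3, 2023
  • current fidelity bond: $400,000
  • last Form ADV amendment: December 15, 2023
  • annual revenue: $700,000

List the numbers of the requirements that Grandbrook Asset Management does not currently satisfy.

1. code-of-ethics attestation 27 days ago vs limit 30 → met
2. custody surprise examination 404 days ago vs limit 365 → not met
3. fidelity bond $400,000 ≥ $325,000 → met
4. condition 'manages more than $100 million' holds; best-execution review 187 days ago vs limit 180 → not met
5. Form ADV amendment 33 days ago vs limit 30 → not met
6. privacy notice absent → not met
7. condition 'uses solicitors' holds; advisory agreement template absent → not met
8. compliance program review 379 days ago vs limit 365 → not met
9. cybersecurity assessment 496 days ago vs limit 540 → met
10. condition 'has custody of client assets' holds; client complaints pending 2 > 0 → not met
11. conflicts-of-interest disclosure absent → not met
Not met: 2, 4, 5, 6, 7, 8, 10, 11

2, 4, 5, 6, 7, 8, 10, 11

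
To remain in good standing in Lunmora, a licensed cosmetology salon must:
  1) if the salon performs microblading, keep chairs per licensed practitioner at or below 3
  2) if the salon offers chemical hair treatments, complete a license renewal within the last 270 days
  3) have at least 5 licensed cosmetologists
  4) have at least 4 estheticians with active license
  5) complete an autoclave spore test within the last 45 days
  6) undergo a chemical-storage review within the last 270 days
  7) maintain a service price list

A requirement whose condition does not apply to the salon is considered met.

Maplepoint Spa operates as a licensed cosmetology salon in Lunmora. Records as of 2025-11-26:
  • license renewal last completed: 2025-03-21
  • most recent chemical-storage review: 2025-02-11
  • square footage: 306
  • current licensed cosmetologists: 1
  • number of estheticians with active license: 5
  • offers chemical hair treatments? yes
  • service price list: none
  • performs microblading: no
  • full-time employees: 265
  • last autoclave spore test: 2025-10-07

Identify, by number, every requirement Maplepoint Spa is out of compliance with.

3, 5, 6, 7

1. condition 'performs microblading' does not hold → requirement n/a → met
2. condition 'offers chemical hair treatments' holds; license renewal 250 days ago vs limit 270 → met
3. licensed cosmetologists 1 < 5 → not met
4. estheticians with active license 5 ≥ 4 → met
5. autoclave spore test 50 days ago vs limit 45 → not met
6. chemical-storage review 288 days ago vs limit 270 → not met
7. service price list absent → not met
Not met: 3, 5, 6, 7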